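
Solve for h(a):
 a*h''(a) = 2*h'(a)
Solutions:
 h(a) = C1 + C2*a^3


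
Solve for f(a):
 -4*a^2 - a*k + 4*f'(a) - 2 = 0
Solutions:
 f(a) = C1 + a^3/3 + a^2*k/8 + a/2


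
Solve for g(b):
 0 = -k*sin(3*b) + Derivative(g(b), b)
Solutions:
 g(b) = C1 - k*cos(3*b)/3


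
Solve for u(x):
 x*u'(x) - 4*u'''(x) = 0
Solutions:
 u(x) = C1 + Integral(C2*airyai(2^(1/3)*x/2) + C3*airybi(2^(1/3)*x/2), x)


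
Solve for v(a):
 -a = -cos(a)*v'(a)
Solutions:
 v(a) = C1 + Integral(a/cos(a), a)


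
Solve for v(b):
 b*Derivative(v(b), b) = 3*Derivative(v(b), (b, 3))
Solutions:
 v(b) = C1 + Integral(C2*airyai(3^(2/3)*b/3) + C3*airybi(3^(2/3)*b/3), b)


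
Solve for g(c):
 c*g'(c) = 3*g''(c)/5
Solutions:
 g(c) = C1 + C2*erfi(sqrt(30)*c/6)


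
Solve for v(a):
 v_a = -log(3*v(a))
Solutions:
 Integral(1/(log(_y) + log(3)), (_y, v(a))) = C1 - a


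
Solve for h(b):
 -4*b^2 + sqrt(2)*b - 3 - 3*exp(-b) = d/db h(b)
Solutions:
 h(b) = C1 - 4*b^3/3 + sqrt(2)*b^2/2 - 3*b + 3*exp(-b)


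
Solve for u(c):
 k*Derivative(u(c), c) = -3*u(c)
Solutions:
 u(c) = C1*exp(-3*c/k)


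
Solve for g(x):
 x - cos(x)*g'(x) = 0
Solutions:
 g(x) = C1 + Integral(x/cos(x), x)


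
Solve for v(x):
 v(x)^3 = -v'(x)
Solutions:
 v(x) = -sqrt(2)*sqrt(-1/(C1 - x))/2
 v(x) = sqrt(2)*sqrt(-1/(C1 - x))/2


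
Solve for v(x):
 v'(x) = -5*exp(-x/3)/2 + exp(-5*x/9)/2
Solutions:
 v(x) = C1 + 15*exp(-x/3)/2 - 9*exp(-5*x/9)/10


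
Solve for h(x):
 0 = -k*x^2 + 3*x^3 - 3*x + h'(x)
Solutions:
 h(x) = C1 + k*x^3/3 - 3*x^4/4 + 3*x^2/2


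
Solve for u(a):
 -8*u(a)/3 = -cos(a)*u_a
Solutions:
 u(a) = C1*(sin(a) + 1)^(4/3)/(sin(a) - 1)^(4/3)


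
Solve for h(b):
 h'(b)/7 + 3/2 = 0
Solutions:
 h(b) = C1 - 21*b/2


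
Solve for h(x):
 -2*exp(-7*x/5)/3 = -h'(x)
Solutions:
 h(x) = C1 - 10*exp(-7*x/5)/21


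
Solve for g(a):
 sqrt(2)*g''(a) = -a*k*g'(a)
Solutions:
 g(a) = Piecewise((-2^(3/4)*sqrt(pi)*C1*erf(2^(1/4)*a*sqrt(k)/2)/(2*sqrt(k)) - C2, (k > 0) | (k < 0)), (-C1*a - C2, True))


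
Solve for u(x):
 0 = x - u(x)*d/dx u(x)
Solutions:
 u(x) = -sqrt(C1 + x^2)
 u(x) = sqrt(C1 + x^2)


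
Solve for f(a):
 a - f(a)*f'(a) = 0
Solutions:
 f(a) = -sqrt(C1 + a^2)
 f(a) = sqrt(C1 + a^2)


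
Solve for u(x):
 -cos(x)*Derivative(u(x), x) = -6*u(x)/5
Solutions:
 u(x) = C1*(sin(x) + 1)^(3/5)/(sin(x) - 1)^(3/5)


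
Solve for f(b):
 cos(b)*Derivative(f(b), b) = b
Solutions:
 f(b) = C1 + Integral(b/cos(b), b)


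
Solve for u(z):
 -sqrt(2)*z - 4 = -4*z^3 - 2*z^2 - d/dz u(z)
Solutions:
 u(z) = C1 - z^4 - 2*z^3/3 + sqrt(2)*z^2/2 + 4*z


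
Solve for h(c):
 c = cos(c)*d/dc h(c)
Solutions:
 h(c) = C1 + Integral(c/cos(c), c)


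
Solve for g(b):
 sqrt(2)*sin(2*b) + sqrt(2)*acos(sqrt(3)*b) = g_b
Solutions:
 g(b) = C1 + sqrt(2)*(b*acos(sqrt(3)*b) - sqrt(3)*sqrt(1 - 3*b^2)/3) - sqrt(2)*cos(2*b)/2


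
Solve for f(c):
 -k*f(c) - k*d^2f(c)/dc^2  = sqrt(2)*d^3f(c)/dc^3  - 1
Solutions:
 f(c) = C1*exp(c*(-8*k^2/((-sqrt(2) + sqrt(6)*I)*(k^3 + 27*k + sqrt(k^2*(-k^4 + (k^2 + 27)^2)))^(1/3)) - 2*sqrt(2)*k + sqrt(2)*(k^3 + 27*k + sqrt(k^2*(-k^4 + (k^2 + 27)^2)))^(1/3) - sqrt(6)*I*(k^3 + 27*k + sqrt(k^2*(-k^4 + (k^2 + 27)^2)))^(1/3))/12) + C2*exp(c*(8*k^2/((sqrt(2) + sqrt(6)*I)*(k^3 + 27*k + sqrt(k^2*(-k^4 + (k^2 + 27)^2)))^(1/3)) - 2*sqrt(2)*k + sqrt(2)*(k^3 + 27*k + sqrt(k^2*(-k^4 + (k^2 + 27)^2)))^(1/3) + sqrt(6)*I*(k^3 + 27*k + sqrt(k^2*(-k^4 + (k^2 + 27)^2)))^(1/3))/12) + C3*exp(-sqrt(2)*c*(k^2/(k^3 + 27*k + sqrt(k^2*(-k^4 + (k^2 + 27)^2)))^(1/3) + k + (k^3 + 27*k + sqrt(k^2*(-k^4 + (k^2 + 27)^2)))^(1/3))/6) + 1/k


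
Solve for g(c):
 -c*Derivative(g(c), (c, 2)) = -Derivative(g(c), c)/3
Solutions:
 g(c) = C1 + C2*c^(4/3)


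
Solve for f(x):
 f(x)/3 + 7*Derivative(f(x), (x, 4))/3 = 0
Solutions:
 f(x) = (C1*sin(sqrt(2)*7^(3/4)*x/14) + C2*cos(sqrt(2)*7^(3/4)*x/14))*exp(-sqrt(2)*7^(3/4)*x/14) + (C3*sin(sqrt(2)*7^(3/4)*x/14) + C4*cos(sqrt(2)*7^(3/4)*x/14))*exp(sqrt(2)*7^(3/4)*x/14)


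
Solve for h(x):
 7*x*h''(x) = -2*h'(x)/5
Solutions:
 h(x) = C1 + C2*x^(33/35)


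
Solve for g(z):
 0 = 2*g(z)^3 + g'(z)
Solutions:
 g(z) = -sqrt(2)*sqrt(-1/(C1 - 2*z))/2
 g(z) = sqrt(2)*sqrt(-1/(C1 - 2*z))/2


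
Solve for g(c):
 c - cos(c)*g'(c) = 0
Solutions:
 g(c) = C1 + Integral(c/cos(c), c)


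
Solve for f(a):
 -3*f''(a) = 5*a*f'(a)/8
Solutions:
 f(a) = C1 + C2*erf(sqrt(15)*a/12)


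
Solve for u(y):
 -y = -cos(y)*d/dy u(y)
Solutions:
 u(y) = C1 + Integral(y/cos(y), y)


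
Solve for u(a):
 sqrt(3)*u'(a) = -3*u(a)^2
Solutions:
 u(a) = 1/(C1 + sqrt(3)*a)


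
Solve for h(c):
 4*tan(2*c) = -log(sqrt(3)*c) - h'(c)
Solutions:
 h(c) = C1 - c*log(c) - c*log(3)/2 + c + 2*log(cos(2*c))


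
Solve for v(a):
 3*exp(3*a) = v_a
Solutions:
 v(a) = C1 + exp(3*a)


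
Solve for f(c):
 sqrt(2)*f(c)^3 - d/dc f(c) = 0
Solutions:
 f(c) = -sqrt(2)*sqrt(-1/(C1 + sqrt(2)*c))/2
 f(c) = sqrt(2)*sqrt(-1/(C1 + sqrt(2)*c))/2


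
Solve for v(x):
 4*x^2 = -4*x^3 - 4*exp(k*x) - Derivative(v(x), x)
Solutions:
 v(x) = C1 - x^4 - 4*x^3/3 - 4*exp(k*x)/k


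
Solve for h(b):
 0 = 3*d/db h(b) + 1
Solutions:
 h(b) = C1 - b/3


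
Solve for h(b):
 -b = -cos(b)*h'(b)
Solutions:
 h(b) = C1 + Integral(b/cos(b), b)


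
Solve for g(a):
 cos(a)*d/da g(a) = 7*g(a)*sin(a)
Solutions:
 g(a) = C1/cos(a)^7


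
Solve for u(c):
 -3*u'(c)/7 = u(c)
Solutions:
 u(c) = C1*exp(-7*c/3)


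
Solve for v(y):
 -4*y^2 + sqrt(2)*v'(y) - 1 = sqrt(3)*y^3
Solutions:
 v(y) = C1 + sqrt(6)*y^4/8 + 2*sqrt(2)*y^3/3 + sqrt(2)*y/2


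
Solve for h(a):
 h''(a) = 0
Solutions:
 h(a) = C1 + C2*a


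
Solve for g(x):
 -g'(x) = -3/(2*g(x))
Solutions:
 g(x) = -sqrt(C1 + 3*x)
 g(x) = sqrt(C1 + 3*x)


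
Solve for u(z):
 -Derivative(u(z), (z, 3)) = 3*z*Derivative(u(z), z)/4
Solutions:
 u(z) = C1 + Integral(C2*airyai(-6^(1/3)*z/2) + C3*airybi(-6^(1/3)*z/2), z)


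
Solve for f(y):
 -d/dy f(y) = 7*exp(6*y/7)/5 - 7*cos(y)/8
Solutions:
 f(y) = C1 - 49*exp(6*y/7)/30 + 7*sin(y)/8


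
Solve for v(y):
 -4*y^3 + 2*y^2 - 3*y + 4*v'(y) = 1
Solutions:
 v(y) = C1 + y^4/4 - y^3/6 + 3*y^2/8 + y/4


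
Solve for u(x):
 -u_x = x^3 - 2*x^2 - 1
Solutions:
 u(x) = C1 - x^4/4 + 2*x^3/3 + x


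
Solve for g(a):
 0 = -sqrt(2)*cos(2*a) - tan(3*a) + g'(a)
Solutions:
 g(a) = C1 - log(cos(3*a))/3 + sqrt(2)*sin(2*a)/2


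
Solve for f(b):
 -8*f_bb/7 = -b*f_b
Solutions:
 f(b) = C1 + C2*erfi(sqrt(7)*b/4)


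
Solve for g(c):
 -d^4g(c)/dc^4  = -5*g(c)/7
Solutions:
 g(c) = C1*exp(-5^(1/4)*7^(3/4)*c/7) + C2*exp(5^(1/4)*7^(3/4)*c/7) + C3*sin(5^(1/4)*7^(3/4)*c/7) + C4*cos(5^(1/4)*7^(3/4)*c/7)


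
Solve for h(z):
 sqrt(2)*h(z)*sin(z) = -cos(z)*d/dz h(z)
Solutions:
 h(z) = C1*cos(z)^(sqrt(2))


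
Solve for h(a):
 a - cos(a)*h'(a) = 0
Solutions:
 h(a) = C1 + Integral(a/cos(a), a)


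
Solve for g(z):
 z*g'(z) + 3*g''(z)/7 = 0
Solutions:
 g(z) = C1 + C2*erf(sqrt(42)*z/6)


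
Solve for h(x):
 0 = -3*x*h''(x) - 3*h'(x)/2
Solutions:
 h(x) = C1 + C2*sqrt(x)


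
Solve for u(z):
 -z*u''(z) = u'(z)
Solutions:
 u(z) = C1 + C2*log(z)


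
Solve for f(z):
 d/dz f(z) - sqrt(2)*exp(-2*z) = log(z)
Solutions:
 f(z) = C1 + z*log(z) - z - sqrt(2)*exp(-2*z)/2


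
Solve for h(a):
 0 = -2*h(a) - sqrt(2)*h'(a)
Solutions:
 h(a) = C1*exp(-sqrt(2)*a)


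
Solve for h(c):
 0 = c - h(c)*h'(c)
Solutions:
 h(c) = -sqrt(C1 + c^2)
 h(c) = sqrt(C1 + c^2)


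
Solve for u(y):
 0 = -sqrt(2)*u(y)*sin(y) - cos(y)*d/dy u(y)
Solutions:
 u(y) = C1*cos(y)^(sqrt(2))


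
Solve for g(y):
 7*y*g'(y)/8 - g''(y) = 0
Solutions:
 g(y) = C1 + C2*erfi(sqrt(7)*y/4)


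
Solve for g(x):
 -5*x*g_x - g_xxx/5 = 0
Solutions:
 g(x) = C1 + Integral(C2*airyai(-5^(2/3)*x) + C3*airybi(-5^(2/3)*x), x)


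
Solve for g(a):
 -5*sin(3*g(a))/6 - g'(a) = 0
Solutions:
 g(a) = -acos((-C1 - exp(5*a))/(C1 - exp(5*a)))/3 + 2*pi/3
 g(a) = acos((-C1 - exp(5*a))/(C1 - exp(5*a)))/3


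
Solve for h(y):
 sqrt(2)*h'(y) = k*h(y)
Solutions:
 h(y) = C1*exp(sqrt(2)*k*y/2)


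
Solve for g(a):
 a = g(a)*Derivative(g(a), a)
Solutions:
 g(a) = -sqrt(C1 + a^2)
 g(a) = sqrt(C1 + a^2)


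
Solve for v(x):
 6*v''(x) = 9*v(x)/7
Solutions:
 v(x) = C1*exp(-sqrt(42)*x/14) + C2*exp(sqrt(42)*x/14)


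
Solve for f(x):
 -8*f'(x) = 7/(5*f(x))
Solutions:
 f(x) = -sqrt(C1 - 35*x)/10
 f(x) = sqrt(C1 - 35*x)/10


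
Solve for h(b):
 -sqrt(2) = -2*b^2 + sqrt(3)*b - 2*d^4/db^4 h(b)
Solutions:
 h(b) = C1 + C2*b + C3*b^2 + C4*b^3 - b^6/360 + sqrt(3)*b^5/240 + sqrt(2)*b^4/48


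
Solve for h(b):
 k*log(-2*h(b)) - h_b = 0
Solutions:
 Integral(1/(log(-_y) + log(2)), (_y, h(b))) = C1 + b*k


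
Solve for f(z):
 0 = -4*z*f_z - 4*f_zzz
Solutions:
 f(z) = C1 + Integral(C2*airyai(-z) + C3*airybi(-z), z)


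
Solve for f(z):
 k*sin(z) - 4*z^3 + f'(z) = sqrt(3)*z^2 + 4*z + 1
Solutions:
 f(z) = C1 + k*cos(z) + z^4 + sqrt(3)*z^3/3 + 2*z^2 + z


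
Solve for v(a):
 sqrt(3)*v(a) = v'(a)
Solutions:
 v(a) = C1*exp(sqrt(3)*a)


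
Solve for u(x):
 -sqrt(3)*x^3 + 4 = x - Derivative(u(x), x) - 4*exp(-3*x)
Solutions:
 u(x) = C1 + sqrt(3)*x^4/4 + x^2/2 - 4*x + 4*exp(-3*x)/3


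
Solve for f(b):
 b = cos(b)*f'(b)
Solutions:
 f(b) = C1 + Integral(b/cos(b), b)


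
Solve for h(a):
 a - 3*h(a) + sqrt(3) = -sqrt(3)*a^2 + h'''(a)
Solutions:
 h(a) = C3*exp(-3^(1/3)*a) + sqrt(3)*a^2/3 + a/3 + (C1*sin(3^(5/6)*a/2) + C2*cos(3^(5/6)*a/2))*exp(3^(1/3)*a/2) + sqrt(3)/3


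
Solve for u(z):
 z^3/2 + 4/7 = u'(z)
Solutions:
 u(z) = C1 + z^4/8 + 4*z/7


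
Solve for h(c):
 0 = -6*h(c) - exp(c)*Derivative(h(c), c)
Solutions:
 h(c) = C1*exp(6*exp(-c))


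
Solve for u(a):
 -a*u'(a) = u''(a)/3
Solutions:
 u(a) = C1 + C2*erf(sqrt(6)*a/2)


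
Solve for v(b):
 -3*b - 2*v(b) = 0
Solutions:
 v(b) = -3*b/2


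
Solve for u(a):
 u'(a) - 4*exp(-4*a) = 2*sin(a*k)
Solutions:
 u(a) = C1 - exp(-4*a) - 2*cos(a*k)/k


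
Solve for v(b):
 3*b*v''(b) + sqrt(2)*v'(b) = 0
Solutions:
 v(b) = C1 + C2*b^(1 - sqrt(2)/3)


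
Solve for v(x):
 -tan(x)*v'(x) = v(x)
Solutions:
 v(x) = C1/sin(x)


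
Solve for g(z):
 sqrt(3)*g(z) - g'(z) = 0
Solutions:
 g(z) = C1*exp(sqrt(3)*z)


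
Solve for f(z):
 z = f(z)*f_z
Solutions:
 f(z) = -sqrt(C1 + z^2)
 f(z) = sqrt(C1 + z^2)


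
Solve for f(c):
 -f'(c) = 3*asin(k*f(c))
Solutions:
 Integral(1/asin(_y*k), (_y, f(c))) = C1 - 3*c


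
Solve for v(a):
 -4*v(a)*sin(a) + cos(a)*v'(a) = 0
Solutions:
 v(a) = C1/cos(a)^4


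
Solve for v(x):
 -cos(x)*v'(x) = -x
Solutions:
 v(x) = C1 + Integral(x/cos(x), x)


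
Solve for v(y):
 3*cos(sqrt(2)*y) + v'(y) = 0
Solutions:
 v(y) = C1 - 3*sqrt(2)*sin(sqrt(2)*y)/2


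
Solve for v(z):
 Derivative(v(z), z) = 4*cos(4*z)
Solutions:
 v(z) = C1 + sin(4*z)


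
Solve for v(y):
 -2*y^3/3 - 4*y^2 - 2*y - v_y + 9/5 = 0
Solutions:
 v(y) = C1 - y^4/6 - 4*y^3/3 - y^2 + 9*y/5


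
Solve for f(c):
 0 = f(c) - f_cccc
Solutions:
 f(c) = C1*exp(-c) + C2*exp(c) + C3*sin(c) + C4*cos(c)


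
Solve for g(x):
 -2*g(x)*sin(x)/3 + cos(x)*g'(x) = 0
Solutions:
 g(x) = C1/cos(x)^(2/3)


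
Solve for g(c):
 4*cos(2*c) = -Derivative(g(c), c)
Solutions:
 g(c) = C1 - 2*sin(2*c)


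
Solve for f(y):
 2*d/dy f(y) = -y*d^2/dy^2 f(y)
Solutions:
 f(y) = C1 + C2/y


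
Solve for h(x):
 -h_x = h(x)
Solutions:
 h(x) = C1*exp(-x)


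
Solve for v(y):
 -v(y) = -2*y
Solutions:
 v(y) = 2*y


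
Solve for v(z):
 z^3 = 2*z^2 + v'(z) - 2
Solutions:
 v(z) = C1 + z^4/4 - 2*z^3/3 + 2*z


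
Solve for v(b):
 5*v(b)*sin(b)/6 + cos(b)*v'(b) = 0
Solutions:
 v(b) = C1*cos(b)^(5/6)


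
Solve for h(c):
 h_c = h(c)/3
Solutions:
 h(c) = C1*exp(c/3)


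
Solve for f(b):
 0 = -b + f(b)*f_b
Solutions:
 f(b) = -sqrt(C1 + b^2)
 f(b) = sqrt(C1 + b^2)


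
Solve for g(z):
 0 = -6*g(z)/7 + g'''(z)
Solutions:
 g(z) = C3*exp(6^(1/3)*7^(2/3)*z/7) + (C1*sin(2^(1/3)*3^(5/6)*7^(2/3)*z/14) + C2*cos(2^(1/3)*3^(5/6)*7^(2/3)*z/14))*exp(-6^(1/3)*7^(2/3)*z/14)


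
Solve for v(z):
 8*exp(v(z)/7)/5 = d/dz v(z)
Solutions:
 v(z) = 7*log(-1/(C1 + 8*z)) + 7*log(35)


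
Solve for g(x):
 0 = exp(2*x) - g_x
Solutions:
 g(x) = C1 + exp(2*x)/2


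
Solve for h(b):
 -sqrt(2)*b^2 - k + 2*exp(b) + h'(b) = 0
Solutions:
 h(b) = C1 + sqrt(2)*b^3/3 + b*k - 2*exp(b)


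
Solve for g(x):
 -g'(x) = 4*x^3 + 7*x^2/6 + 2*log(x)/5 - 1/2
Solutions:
 g(x) = C1 - x^4 - 7*x^3/18 - 2*x*log(x)/5 + 9*x/10


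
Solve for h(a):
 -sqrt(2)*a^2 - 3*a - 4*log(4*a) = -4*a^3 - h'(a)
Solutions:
 h(a) = C1 - a^4 + sqrt(2)*a^3/3 + 3*a^2/2 + 4*a*log(a) - 4*a + a*log(256)


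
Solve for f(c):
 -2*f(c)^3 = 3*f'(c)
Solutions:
 f(c) = -sqrt(6)*sqrt(-1/(C1 - 2*c))/2
 f(c) = sqrt(6)*sqrt(-1/(C1 - 2*c))/2


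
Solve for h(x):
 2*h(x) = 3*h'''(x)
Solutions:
 h(x) = C3*exp(2^(1/3)*3^(2/3)*x/3) + (C1*sin(2^(1/3)*3^(1/6)*x/2) + C2*cos(2^(1/3)*3^(1/6)*x/2))*exp(-2^(1/3)*3^(2/3)*x/6)


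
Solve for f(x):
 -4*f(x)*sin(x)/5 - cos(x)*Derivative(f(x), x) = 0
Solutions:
 f(x) = C1*cos(x)^(4/5)


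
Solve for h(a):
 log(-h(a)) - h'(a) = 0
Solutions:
 -li(-h(a)) = C1 + a


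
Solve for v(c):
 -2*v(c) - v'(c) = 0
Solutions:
 v(c) = C1*exp(-2*c)


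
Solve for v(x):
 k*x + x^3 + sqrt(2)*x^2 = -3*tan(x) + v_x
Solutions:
 v(x) = C1 + k*x^2/2 + x^4/4 + sqrt(2)*x^3/3 - 3*log(cos(x))


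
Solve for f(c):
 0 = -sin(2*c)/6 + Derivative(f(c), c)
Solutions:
 f(c) = C1 - cos(2*c)/12


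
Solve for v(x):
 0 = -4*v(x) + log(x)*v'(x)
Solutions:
 v(x) = C1*exp(4*li(x))


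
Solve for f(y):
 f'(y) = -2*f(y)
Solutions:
 f(y) = C1*exp(-2*y)


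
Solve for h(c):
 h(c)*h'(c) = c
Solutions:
 h(c) = -sqrt(C1 + c^2)
 h(c) = sqrt(C1 + c^2)


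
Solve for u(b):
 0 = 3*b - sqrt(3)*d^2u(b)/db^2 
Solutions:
 u(b) = C1 + C2*b + sqrt(3)*b^3/6


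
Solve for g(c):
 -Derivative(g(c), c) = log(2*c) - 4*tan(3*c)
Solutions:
 g(c) = C1 - c*log(c) - c*log(2) + c - 4*log(cos(3*c))/3


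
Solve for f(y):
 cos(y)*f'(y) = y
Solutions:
 f(y) = C1 + Integral(y/cos(y), y)


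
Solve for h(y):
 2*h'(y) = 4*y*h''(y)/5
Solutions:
 h(y) = C1 + C2*y^(7/2)


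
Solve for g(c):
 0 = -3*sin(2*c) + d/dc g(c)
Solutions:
 g(c) = C1 - 3*cos(2*c)/2


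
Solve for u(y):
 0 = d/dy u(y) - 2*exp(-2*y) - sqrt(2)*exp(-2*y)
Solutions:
 u(y) = C1 - exp(-2*y) - sqrt(2)*exp(-2*y)/2


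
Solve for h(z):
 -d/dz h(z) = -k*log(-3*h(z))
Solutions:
 Integral(1/(log(-_y) + log(3)), (_y, h(z))) = C1 + k*z


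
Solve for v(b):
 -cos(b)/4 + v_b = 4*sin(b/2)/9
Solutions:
 v(b) = C1 + sin(b)/4 - 8*cos(b/2)/9


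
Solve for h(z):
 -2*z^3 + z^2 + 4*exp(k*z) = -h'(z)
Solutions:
 h(z) = C1 + z^4/2 - z^3/3 - 4*exp(k*z)/k


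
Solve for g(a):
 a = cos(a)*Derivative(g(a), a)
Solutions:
 g(a) = C1 + Integral(a/cos(a), a)


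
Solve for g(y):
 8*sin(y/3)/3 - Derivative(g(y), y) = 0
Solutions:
 g(y) = C1 - 8*cos(y/3)


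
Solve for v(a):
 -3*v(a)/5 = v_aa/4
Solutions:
 v(a) = C1*sin(2*sqrt(15)*a/5) + C2*cos(2*sqrt(15)*a/5)


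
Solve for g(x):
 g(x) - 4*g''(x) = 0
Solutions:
 g(x) = C1*exp(-x/2) + C2*exp(x/2)


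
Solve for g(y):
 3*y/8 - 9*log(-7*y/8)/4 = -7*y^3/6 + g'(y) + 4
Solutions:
 g(y) = C1 + 7*y^4/24 + 3*y^2/16 - 9*y*log(-y)/4 + y*(-3*log(7) - 7/4 + 3*log(14)/4 + 6*log(2))


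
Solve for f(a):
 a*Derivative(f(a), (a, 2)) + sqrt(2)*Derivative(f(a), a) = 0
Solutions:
 f(a) = C1 + C2*a^(1 - sqrt(2))


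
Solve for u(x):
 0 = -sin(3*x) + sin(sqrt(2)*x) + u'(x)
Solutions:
 u(x) = C1 - cos(3*x)/3 + sqrt(2)*cos(sqrt(2)*x)/2


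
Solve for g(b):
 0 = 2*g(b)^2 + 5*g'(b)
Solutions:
 g(b) = 5/(C1 + 2*b)


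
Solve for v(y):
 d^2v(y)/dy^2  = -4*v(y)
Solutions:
 v(y) = C1*sin(2*y) + C2*cos(2*y)


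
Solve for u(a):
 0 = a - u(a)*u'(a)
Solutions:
 u(a) = -sqrt(C1 + a^2)
 u(a) = sqrt(C1 + a^2)


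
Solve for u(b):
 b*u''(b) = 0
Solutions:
 u(b) = C1 + C2*b


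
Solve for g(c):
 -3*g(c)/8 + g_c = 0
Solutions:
 g(c) = C1*exp(3*c/8)


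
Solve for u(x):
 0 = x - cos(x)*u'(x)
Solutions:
 u(x) = C1 + Integral(x/cos(x), x)


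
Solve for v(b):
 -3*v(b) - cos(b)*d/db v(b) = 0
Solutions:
 v(b) = C1*(sin(b) - 1)^(3/2)/(sin(b) + 1)^(3/2)


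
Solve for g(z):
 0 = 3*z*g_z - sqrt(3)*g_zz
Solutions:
 g(z) = C1 + C2*erfi(sqrt(2)*3^(1/4)*z/2)


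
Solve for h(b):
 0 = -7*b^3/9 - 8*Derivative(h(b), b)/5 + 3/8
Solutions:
 h(b) = C1 - 35*b^4/288 + 15*b/64


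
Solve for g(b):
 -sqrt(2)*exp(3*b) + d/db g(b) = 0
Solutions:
 g(b) = C1 + sqrt(2)*exp(3*b)/3


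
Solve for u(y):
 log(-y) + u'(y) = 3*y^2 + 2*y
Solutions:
 u(y) = C1 + y^3 + y^2 - y*log(-y) + y


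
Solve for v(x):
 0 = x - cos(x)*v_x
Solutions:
 v(x) = C1 + Integral(x/cos(x), x)


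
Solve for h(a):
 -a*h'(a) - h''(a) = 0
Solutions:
 h(a) = C1 + C2*erf(sqrt(2)*a/2)


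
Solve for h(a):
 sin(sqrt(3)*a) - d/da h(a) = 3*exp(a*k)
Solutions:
 h(a) = C1 - sqrt(3)*cos(sqrt(3)*a)/3 - 3*exp(a*k)/k


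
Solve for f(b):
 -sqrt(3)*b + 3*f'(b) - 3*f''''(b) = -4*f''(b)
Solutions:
 f(b) = C1 + C2*exp(-2^(1/3)*b*(8/(sqrt(473) + 27)^(1/3) + 2^(1/3)*(sqrt(473) + 27)^(1/3))/12)*sin(2^(1/3)*sqrt(3)*b*(-2^(1/3)*(sqrt(473) + 27)^(1/3) + 8/(sqrt(473) + 27)^(1/3))/12) + C3*exp(-2^(1/3)*b*(8/(sqrt(473) + 27)^(1/3) + 2^(1/3)*(sqrt(473) + 27)^(1/3))/12)*cos(2^(1/3)*sqrt(3)*b*(-2^(1/3)*(sqrt(473) + 27)^(1/3) + 8/(sqrt(473) + 27)^(1/3))/12) + C4*exp(2^(1/3)*b*(8/(sqrt(473) + 27)^(1/3) + 2^(1/3)*(sqrt(473) + 27)^(1/3))/6) + sqrt(3)*b^2/6 - 4*sqrt(3)*b/9


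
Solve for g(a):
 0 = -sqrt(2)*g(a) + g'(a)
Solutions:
 g(a) = C1*exp(sqrt(2)*a)


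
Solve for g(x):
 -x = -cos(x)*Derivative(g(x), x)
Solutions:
 g(x) = C1 + Integral(x/cos(x), x)


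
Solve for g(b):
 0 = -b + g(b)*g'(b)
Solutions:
 g(b) = -sqrt(C1 + b^2)
 g(b) = sqrt(C1 + b^2)


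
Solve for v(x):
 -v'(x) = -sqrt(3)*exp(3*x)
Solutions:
 v(x) = C1 + sqrt(3)*exp(3*x)/3


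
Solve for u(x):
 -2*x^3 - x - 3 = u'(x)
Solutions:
 u(x) = C1 - x^4/2 - x^2/2 - 3*x


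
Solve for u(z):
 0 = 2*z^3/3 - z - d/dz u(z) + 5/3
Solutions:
 u(z) = C1 + z^4/6 - z^2/2 + 5*z/3


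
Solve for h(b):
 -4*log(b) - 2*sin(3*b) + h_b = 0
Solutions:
 h(b) = C1 + 4*b*log(b) - 4*b - 2*cos(3*b)/3


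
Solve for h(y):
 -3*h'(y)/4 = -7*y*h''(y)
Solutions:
 h(y) = C1 + C2*y^(31/28)


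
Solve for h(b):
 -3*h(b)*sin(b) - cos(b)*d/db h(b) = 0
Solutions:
 h(b) = C1*cos(b)^3


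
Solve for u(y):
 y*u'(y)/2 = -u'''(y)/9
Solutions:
 u(y) = C1 + Integral(C2*airyai(-6^(2/3)*y/2) + C3*airybi(-6^(2/3)*y/2), y)


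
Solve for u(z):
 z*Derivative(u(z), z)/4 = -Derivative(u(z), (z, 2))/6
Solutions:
 u(z) = C1 + C2*erf(sqrt(3)*z/2)


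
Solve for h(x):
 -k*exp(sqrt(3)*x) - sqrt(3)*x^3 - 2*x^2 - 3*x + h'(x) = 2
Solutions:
 h(x) = C1 + sqrt(3)*k*exp(sqrt(3)*x)/3 + sqrt(3)*x^4/4 + 2*x^3/3 + 3*x^2/2 + 2*x


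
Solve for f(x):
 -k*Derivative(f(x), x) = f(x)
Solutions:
 f(x) = C1*exp(-x/k)


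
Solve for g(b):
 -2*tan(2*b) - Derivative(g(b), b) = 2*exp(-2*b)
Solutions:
 g(b) = C1 - log(tan(2*b)^2 + 1)/2 + exp(-2*b)


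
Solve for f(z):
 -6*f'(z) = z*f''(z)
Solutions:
 f(z) = C1 + C2/z^5


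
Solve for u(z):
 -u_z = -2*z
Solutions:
 u(z) = C1 + z^2


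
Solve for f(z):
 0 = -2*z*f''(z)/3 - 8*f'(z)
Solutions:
 f(z) = C1 + C2/z^11


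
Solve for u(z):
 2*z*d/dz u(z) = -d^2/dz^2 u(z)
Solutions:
 u(z) = C1 + C2*erf(z)


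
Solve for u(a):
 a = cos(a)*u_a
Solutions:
 u(a) = C1 + Integral(a/cos(a), a)


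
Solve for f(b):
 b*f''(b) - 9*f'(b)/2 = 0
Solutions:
 f(b) = C1 + C2*b^(11/2)


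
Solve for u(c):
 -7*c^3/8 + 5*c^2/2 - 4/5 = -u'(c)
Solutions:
 u(c) = C1 + 7*c^4/32 - 5*c^3/6 + 4*c/5


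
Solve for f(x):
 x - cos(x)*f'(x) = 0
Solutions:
 f(x) = C1 + Integral(x/cos(x), x)


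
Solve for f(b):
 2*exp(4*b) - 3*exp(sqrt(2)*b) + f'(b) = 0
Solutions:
 f(b) = C1 - exp(4*b)/2 + 3*sqrt(2)*exp(sqrt(2)*b)/2


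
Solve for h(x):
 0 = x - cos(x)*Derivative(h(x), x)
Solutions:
 h(x) = C1 + Integral(x/cos(x), x)


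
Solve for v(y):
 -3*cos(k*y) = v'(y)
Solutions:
 v(y) = C1 - 3*sin(k*y)/k


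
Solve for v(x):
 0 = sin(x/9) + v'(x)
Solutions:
 v(x) = C1 + 9*cos(x/9)


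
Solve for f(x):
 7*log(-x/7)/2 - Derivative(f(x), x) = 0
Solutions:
 f(x) = C1 + 7*x*log(-x)/2 + 7*x*(-log(7) - 1)/2


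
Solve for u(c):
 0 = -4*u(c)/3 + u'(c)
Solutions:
 u(c) = C1*exp(4*c/3)


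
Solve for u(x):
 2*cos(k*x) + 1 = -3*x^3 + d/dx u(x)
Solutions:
 u(x) = C1 + 3*x^4/4 + x + 2*sin(k*x)/k


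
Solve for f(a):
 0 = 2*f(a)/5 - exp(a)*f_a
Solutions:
 f(a) = C1*exp(-2*exp(-a)/5)


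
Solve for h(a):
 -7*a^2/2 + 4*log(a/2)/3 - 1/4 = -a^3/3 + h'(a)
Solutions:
 h(a) = C1 + a^4/12 - 7*a^3/6 + 4*a*log(a)/3 - 19*a/12 - 4*a*log(2)/3


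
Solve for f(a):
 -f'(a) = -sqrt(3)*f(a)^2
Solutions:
 f(a) = -1/(C1 + sqrt(3)*a)


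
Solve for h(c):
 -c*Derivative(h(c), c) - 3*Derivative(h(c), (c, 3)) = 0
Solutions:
 h(c) = C1 + Integral(C2*airyai(-3^(2/3)*c/3) + C3*airybi(-3^(2/3)*c/3), c)


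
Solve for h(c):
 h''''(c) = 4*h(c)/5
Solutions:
 h(c) = C1*exp(-sqrt(2)*5^(3/4)*c/5) + C2*exp(sqrt(2)*5^(3/4)*c/5) + C3*sin(sqrt(2)*5^(3/4)*c/5) + C4*cos(sqrt(2)*5^(3/4)*c/5)


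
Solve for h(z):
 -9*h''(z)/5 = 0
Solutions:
 h(z) = C1 + C2*z


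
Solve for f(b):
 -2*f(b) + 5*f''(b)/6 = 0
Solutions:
 f(b) = C1*exp(-2*sqrt(15)*b/5) + C2*exp(2*sqrt(15)*b/5)


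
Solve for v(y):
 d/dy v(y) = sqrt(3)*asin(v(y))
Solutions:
 Integral(1/asin(_y), (_y, v(y))) = C1 + sqrt(3)*y


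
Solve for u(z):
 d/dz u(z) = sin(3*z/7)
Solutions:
 u(z) = C1 - 7*cos(3*z/7)/3


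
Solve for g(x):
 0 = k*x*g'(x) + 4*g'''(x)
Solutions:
 g(x) = C1 + Integral(C2*airyai(2^(1/3)*x*(-k)^(1/3)/2) + C3*airybi(2^(1/3)*x*(-k)^(1/3)/2), x)


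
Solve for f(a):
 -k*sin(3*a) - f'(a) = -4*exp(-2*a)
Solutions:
 f(a) = C1 + k*cos(3*a)/3 - 2*exp(-2*a)


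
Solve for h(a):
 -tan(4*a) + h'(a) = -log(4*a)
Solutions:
 h(a) = C1 - a*log(a) - 2*a*log(2) + a - log(cos(4*a))/4


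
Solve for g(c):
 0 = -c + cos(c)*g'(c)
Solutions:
 g(c) = C1 + Integral(c/cos(c), c)


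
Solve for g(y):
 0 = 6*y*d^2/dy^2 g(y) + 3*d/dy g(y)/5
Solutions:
 g(y) = C1 + C2*y^(9/10)


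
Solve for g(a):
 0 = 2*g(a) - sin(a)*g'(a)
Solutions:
 g(a) = C1*(cos(a) - 1)/(cos(a) + 1)


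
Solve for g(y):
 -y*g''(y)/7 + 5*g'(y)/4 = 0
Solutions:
 g(y) = C1 + C2*y^(39/4)


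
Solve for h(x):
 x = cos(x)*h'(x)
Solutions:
 h(x) = C1 + Integral(x/cos(x), x)


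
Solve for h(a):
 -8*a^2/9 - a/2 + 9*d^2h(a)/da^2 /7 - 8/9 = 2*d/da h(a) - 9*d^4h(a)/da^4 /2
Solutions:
 h(a) = C1 + C2*exp(42^(1/3)*a*(-(49 + sqrt(2443))^(1/3) + 42^(1/3)/(49 + sqrt(2443))^(1/3))/42)*sin(14^(1/3)*3^(1/6)*a*(3*14^(1/3)/(49 + sqrt(2443))^(1/3) + 3^(2/3)*(49 + sqrt(2443))^(1/3))/42) + C3*exp(42^(1/3)*a*(-(49 + sqrt(2443))^(1/3) + 42^(1/3)/(49 + sqrt(2443))^(1/3))/42)*cos(14^(1/3)*3^(1/6)*a*(3*14^(1/3)/(49 + sqrt(2443))^(1/3) + 3^(2/3)*(49 + sqrt(2443))^(1/3))/42) + C4*exp(-42^(1/3)*a*(-(49 + sqrt(2443))^(1/3) + 42^(1/3)/(49 + sqrt(2443))^(1/3))/21) - 4*a^3/27 - 23*a^2/56 - 3431*a/3528


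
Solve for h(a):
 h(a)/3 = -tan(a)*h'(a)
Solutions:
 h(a) = C1/sin(a)^(1/3)


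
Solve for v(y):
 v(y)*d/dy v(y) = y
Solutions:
 v(y) = -sqrt(C1 + y^2)
 v(y) = sqrt(C1 + y^2)


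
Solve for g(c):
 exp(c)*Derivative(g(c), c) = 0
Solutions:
 g(c) = C1


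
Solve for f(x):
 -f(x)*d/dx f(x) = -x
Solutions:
 f(x) = -sqrt(C1 + x^2)
 f(x) = sqrt(C1 + x^2)


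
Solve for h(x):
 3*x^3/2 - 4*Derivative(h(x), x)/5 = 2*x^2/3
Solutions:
 h(x) = C1 + 15*x^4/32 - 5*x^3/18


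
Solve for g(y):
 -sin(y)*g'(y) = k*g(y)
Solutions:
 g(y) = C1*exp(k*(-log(cos(y) - 1) + log(cos(y) + 1))/2)


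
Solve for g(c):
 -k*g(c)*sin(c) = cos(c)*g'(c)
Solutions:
 g(c) = C1*exp(k*log(cos(c)))


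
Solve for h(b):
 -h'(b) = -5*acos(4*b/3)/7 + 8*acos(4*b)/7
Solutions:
 h(b) = C1 + 5*b*acos(4*b/3)/7 - 8*b*acos(4*b)/7 + 2*sqrt(1 - 16*b^2)/7 - 5*sqrt(9 - 16*b^2)/28


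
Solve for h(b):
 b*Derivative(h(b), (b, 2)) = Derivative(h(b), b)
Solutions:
 h(b) = C1 + C2*b^2


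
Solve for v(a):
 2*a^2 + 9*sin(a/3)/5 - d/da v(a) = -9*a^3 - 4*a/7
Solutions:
 v(a) = C1 + 9*a^4/4 + 2*a^3/3 + 2*a^2/7 - 27*cos(a/3)/5


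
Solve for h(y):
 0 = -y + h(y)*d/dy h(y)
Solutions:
 h(y) = -sqrt(C1 + y^2)
 h(y) = sqrt(C1 + y^2)


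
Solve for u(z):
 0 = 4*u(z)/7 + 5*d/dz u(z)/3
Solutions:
 u(z) = C1*exp(-12*z/35)


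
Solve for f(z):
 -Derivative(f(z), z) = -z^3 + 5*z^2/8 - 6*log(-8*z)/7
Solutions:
 f(z) = C1 + z^4/4 - 5*z^3/24 + 6*z*log(-z)/7 + 6*z*(-1 + 3*log(2))/7


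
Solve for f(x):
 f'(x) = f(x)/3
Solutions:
 f(x) = C1*exp(x/3)


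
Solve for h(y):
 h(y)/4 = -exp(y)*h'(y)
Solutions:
 h(y) = C1*exp(exp(-y)/4)


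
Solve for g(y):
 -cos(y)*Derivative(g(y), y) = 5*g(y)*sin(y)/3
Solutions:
 g(y) = C1*cos(y)^(5/3)


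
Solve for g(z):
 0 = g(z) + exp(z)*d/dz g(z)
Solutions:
 g(z) = C1*exp(exp(-z))


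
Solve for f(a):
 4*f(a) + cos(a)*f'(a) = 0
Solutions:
 f(a) = C1*(sin(a)^2 - 2*sin(a) + 1)/(sin(a)^2 + 2*sin(a) + 1)


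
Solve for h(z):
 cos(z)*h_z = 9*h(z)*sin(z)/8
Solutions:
 h(z) = C1/cos(z)^(9/8)


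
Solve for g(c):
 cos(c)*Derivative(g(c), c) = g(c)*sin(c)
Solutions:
 g(c) = C1/cos(c)


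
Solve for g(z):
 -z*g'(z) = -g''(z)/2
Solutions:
 g(z) = C1 + C2*erfi(z)


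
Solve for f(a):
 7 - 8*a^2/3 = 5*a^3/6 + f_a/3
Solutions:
 f(a) = C1 - 5*a^4/8 - 8*a^3/3 + 21*a


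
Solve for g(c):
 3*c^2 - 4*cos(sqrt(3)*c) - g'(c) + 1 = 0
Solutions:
 g(c) = C1 + c^3 + c - 4*sqrt(3)*sin(sqrt(3)*c)/3


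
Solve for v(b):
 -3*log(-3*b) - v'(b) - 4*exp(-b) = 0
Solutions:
 v(b) = C1 - 3*b*log(-b) + 3*b*(1 - log(3)) + 4*exp(-b)


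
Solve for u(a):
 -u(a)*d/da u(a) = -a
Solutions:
 u(a) = -sqrt(C1 + a^2)
 u(a) = sqrt(C1 + a^2)


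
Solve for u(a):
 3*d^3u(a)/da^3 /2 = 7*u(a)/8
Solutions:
 u(a) = C3*exp(126^(1/3)*a/6) + (C1*sin(14^(1/3)*3^(1/6)*a/4) + C2*cos(14^(1/3)*3^(1/6)*a/4))*exp(-126^(1/3)*a/12)


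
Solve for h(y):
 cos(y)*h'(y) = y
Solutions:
 h(y) = C1 + Integral(y/cos(y), y)


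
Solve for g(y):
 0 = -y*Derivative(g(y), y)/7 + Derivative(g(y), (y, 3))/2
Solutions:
 g(y) = C1 + Integral(C2*airyai(2^(1/3)*7^(2/3)*y/7) + C3*airybi(2^(1/3)*7^(2/3)*y/7), y)


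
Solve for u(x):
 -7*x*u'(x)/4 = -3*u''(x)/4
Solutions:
 u(x) = C1 + C2*erfi(sqrt(42)*x/6)


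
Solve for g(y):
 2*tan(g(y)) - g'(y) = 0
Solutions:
 g(y) = pi - asin(C1*exp(2*y))
 g(y) = asin(C1*exp(2*y))


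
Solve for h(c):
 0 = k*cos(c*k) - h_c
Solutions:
 h(c) = C1 + sin(c*k)


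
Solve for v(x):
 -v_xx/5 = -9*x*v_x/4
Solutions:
 v(x) = C1 + C2*erfi(3*sqrt(10)*x/4)


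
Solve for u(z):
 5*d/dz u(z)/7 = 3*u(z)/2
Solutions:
 u(z) = C1*exp(21*z/10)


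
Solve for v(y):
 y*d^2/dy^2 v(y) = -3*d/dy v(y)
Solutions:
 v(y) = C1 + C2/y^2


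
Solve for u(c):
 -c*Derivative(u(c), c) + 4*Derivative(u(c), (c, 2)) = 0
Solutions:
 u(c) = C1 + C2*erfi(sqrt(2)*c/4)


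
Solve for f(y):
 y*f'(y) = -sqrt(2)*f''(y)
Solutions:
 f(y) = C1 + C2*erf(2^(1/4)*y/2)


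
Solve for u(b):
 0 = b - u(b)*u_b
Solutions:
 u(b) = -sqrt(C1 + b^2)
 u(b) = sqrt(C1 + b^2)


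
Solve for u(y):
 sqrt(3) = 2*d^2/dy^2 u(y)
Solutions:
 u(y) = C1 + C2*y + sqrt(3)*y^2/4


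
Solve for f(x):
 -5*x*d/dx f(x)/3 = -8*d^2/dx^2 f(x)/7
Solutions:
 f(x) = C1 + C2*erfi(sqrt(105)*x/12)


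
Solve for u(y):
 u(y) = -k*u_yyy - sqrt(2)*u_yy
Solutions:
 u(y) = C1*exp(-y*((sqrt(((27 + 4*sqrt(2)/k^2)^2 - 32/k^4)/k^2)/2 + 27/(2*k) + 2*sqrt(2)/k^3)^(1/3) + sqrt(2)/k + 2/(k^2*(sqrt(((27 + 4*sqrt(2)/k^2)^2 - 32/k^4)/k^2)/2 + 27/(2*k) + 2*sqrt(2)/k^3)^(1/3)))/3) + C2*exp(y*((sqrt(((27 + 4*sqrt(2)/k^2)^2 - 32/k^4)/k^2)/2 + 27/(2*k) + 2*sqrt(2)/k^3)^(1/3) - sqrt(3)*I*(sqrt(((27 + 4*sqrt(2)/k^2)^2 - 32/k^4)/k^2)/2 + 27/(2*k) + 2*sqrt(2)/k^3)^(1/3) - 2*sqrt(2)/k - 8/(k^2*(-1 + sqrt(3)*I)*(sqrt(((27 + 4*sqrt(2)/k^2)^2 - 32/k^4)/k^2)/2 + 27/(2*k) + 2*sqrt(2)/k^3)^(1/3)))/6) + C3*exp(y*((sqrt(((27 + 4*sqrt(2)/k^2)^2 - 32/k^4)/k^2)/2 + 27/(2*k) + 2*sqrt(2)/k^3)^(1/3) + sqrt(3)*I*(sqrt(((27 + 4*sqrt(2)/k^2)^2 - 32/k^4)/k^2)/2 + 27/(2*k) + 2*sqrt(2)/k^3)^(1/3) - 2*sqrt(2)/k + 8/(k^2*(1 + sqrt(3)*I)*(sqrt(((27 + 4*sqrt(2)/k^2)^2 - 32/k^4)/k^2)/2 + 27/(2*k) + 2*sqrt(2)/k^3)^(1/3)))/6)


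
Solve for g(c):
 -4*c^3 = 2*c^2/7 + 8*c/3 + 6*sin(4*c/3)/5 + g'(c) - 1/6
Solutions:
 g(c) = C1 - c^4 - 2*c^3/21 - 4*c^2/3 + c/6 + 9*cos(4*c/3)/10


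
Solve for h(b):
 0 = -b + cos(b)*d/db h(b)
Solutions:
 h(b) = C1 + Integral(b/cos(b), b)


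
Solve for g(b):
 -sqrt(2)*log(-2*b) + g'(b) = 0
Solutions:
 g(b) = C1 + sqrt(2)*b*log(-b) + sqrt(2)*b*(-1 + log(2))


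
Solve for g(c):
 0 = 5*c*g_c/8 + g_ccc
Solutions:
 g(c) = C1 + Integral(C2*airyai(-5^(1/3)*c/2) + C3*airybi(-5^(1/3)*c/2), c)


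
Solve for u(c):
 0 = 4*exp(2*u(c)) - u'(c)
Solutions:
 u(c) = log(-sqrt(-1/(C1 + 4*c))) - log(2)/2
 u(c) = log(-1/(C1 + 4*c))/2 - log(2)/2


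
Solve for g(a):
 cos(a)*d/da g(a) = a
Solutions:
 g(a) = C1 + Integral(a/cos(a), a)


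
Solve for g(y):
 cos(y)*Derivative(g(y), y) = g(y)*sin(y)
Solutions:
 g(y) = C1/cos(y)


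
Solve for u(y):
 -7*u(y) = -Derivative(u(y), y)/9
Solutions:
 u(y) = C1*exp(63*y)


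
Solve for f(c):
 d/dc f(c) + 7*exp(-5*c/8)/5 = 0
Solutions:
 f(c) = C1 + 56*exp(-5*c/8)/25


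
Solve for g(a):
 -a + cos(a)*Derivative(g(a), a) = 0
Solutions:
 g(a) = C1 + Integral(a/cos(a), a)


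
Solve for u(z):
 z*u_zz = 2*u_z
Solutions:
 u(z) = C1 + C2*z^3


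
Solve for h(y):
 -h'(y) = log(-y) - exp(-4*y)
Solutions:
 h(y) = C1 - y*log(-y) + y - exp(-4*y)/4


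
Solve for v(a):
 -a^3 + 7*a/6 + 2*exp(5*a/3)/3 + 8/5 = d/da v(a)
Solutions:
 v(a) = C1 - a^4/4 + 7*a^2/12 + 8*a/5 + 2*exp(5*a/3)/5


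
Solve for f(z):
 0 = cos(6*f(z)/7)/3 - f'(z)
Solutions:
 -z/3 - 7*log(sin(6*f(z)/7) - 1)/12 + 7*log(sin(6*f(z)/7) + 1)/12 = C1


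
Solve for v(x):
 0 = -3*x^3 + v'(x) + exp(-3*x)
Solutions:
 v(x) = C1 + 3*x^4/4 + exp(-3*x)/3


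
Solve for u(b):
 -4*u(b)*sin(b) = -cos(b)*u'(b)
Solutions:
 u(b) = C1/cos(b)^4


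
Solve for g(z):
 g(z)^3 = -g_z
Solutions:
 g(z) = -sqrt(2)*sqrt(-1/(C1 - z))/2
 g(z) = sqrt(2)*sqrt(-1/(C1 - z))/2


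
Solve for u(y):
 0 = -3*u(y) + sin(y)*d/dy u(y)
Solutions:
 u(y) = C1*(cos(y) - 1)^(3/2)/(cos(y) + 1)^(3/2)


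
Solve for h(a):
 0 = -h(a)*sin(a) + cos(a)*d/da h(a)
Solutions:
 h(a) = C1/cos(a)


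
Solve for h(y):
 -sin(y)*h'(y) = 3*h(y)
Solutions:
 h(y) = C1*(cos(y) + 1)^(3/2)/(cos(y) - 1)^(3/2)


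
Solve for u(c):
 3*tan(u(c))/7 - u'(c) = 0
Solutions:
 u(c) = pi - asin(C1*exp(3*c/7))
 u(c) = asin(C1*exp(3*c/7))


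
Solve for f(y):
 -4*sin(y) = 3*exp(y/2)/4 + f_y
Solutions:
 f(y) = C1 - 3*exp(y/2)/2 + 4*cos(y)


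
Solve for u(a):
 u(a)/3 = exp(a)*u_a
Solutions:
 u(a) = C1*exp(-exp(-a)/3)


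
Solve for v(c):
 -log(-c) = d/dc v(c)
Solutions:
 v(c) = C1 - c*log(-c) + c


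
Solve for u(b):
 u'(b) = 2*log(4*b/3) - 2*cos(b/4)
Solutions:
 u(b) = C1 + 2*b*log(b) - 2*b*log(3) - 2*b + 4*b*log(2) - 8*sin(b/4)


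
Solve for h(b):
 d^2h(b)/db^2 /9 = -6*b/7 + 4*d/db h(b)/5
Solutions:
 h(b) = C1 + C2*exp(36*b/5) + 15*b^2/28 + 25*b/168


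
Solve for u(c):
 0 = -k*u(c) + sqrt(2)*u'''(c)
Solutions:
 u(c) = C1*exp(2^(5/6)*c*k^(1/3)/2) + C2*exp(2^(5/6)*c*k^(1/3)*(-1 + sqrt(3)*I)/4) + C3*exp(-2^(5/6)*c*k^(1/3)*(1 + sqrt(3)*I)/4)


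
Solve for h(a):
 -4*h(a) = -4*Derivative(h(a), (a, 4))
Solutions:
 h(a) = C1*exp(-a) + C2*exp(a) + C3*sin(a) + C4*cos(a)


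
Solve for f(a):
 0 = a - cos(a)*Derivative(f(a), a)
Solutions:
 f(a) = C1 + Integral(a/cos(a), a)


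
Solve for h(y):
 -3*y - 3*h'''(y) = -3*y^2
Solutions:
 h(y) = C1 + C2*y + C3*y^2 + y^5/60 - y^4/24


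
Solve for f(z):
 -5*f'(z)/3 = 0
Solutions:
 f(z) = C1


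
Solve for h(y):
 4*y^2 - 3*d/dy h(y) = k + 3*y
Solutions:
 h(y) = C1 - k*y/3 + 4*y^3/9 - y^2/2


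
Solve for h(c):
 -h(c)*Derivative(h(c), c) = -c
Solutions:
 h(c) = -sqrt(C1 + c^2)
 h(c) = sqrt(C1 + c^2)


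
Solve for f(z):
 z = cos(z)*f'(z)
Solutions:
 f(z) = C1 + Integral(z/cos(z), z)


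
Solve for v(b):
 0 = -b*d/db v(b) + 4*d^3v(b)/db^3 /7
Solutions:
 v(b) = C1 + Integral(C2*airyai(14^(1/3)*b/2) + C3*airybi(14^(1/3)*b/2), b)


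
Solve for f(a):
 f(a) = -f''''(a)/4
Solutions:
 f(a) = (C1*sin(a) + C2*cos(a))*exp(-a) + (C3*sin(a) + C4*cos(a))*exp(a)


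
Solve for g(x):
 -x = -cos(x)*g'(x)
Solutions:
 g(x) = C1 + Integral(x/cos(x), x)


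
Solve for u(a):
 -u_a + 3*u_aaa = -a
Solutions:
 u(a) = C1 + C2*exp(-sqrt(3)*a/3) + C3*exp(sqrt(3)*a/3) + a^2/2


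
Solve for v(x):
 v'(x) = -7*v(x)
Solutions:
 v(x) = C1*exp(-7*x)


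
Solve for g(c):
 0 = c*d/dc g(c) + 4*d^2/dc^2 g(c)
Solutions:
 g(c) = C1 + C2*erf(sqrt(2)*c/4)


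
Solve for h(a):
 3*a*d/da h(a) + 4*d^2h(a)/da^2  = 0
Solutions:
 h(a) = C1 + C2*erf(sqrt(6)*a/4)


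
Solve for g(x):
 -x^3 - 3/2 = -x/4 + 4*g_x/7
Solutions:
 g(x) = C1 - 7*x^4/16 + 7*x^2/32 - 21*x/8


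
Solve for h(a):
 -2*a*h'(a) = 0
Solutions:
 h(a) = C1


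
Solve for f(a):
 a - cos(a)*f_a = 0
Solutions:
 f(a) = C1 + Integral(a/cos(a), a)


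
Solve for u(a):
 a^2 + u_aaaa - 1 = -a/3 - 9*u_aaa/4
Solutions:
 u(a) = C1 + C2*a + C3*a^2 + C4*exp(-9*a/4) - a^5/135 + 5*a^4/486 + 122*a^3/2187


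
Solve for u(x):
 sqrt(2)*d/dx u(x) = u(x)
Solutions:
 u(x) = C1*exp(sqrt(2)*x/2)


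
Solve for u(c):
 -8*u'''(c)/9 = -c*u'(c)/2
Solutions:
 u(c) = C1 + Integral(C2*airyai(6^(2/3)*c/4) + C3*airybi(6^(2/3)*c/4), c)


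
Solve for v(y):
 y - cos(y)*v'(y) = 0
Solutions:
 v(y) = C1 + Integral(y/cos(y), y)


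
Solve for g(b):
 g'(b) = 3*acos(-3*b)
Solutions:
 g(b) = C1 + 3*b*acos(-3*b) + sqrt(1 - 9*b^2)


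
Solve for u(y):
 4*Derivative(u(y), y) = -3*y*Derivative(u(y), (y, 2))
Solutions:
 u(y) = C1 + C2/y^(1/3)


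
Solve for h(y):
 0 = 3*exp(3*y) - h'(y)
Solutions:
 h(y) = C1 + exp(3*y)


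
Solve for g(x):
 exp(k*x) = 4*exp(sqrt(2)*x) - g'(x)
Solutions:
 g(x) = C1 + 2*sqrt(2)*exp(sqrt(2)*x) - exp(k*x)/k


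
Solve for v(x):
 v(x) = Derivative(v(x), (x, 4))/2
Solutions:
 v(x) = C1*exp(-2^(1/4)*x) + C2*exp(2^(1/4)*x) + C3*sin(2^(1/4)*x) + C4*cos(2^(1/4)*x)


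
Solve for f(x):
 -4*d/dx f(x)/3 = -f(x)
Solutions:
 f(x) = C1*exp(3*x/4)


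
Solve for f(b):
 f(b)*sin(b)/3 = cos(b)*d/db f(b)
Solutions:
 f(b) = C1/cos(b)^(1/3)


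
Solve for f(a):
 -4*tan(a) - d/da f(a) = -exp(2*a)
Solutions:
 f(a) = C1 + exp(2*a)/2 + 4*log(cos(a))


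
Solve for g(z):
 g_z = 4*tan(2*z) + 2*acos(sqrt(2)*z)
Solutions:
 g(z) = C1 + 2*z*acos(sqrt(2)*z) - sqrt(2)*sqrt(1 - 2*z^2) - 2*log(cos(2*z))


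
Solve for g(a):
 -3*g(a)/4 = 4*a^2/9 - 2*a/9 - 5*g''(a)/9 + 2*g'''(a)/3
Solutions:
 g(a) = C1*exp(a*(50*2^(1/3)/(81*sqrt(6061) + 6311)^(1/3) + 20 + 2^(2/3)*(81*sqrt(6061) + 6311)^(1/3))/72)*sin(2^(1/3)*sqrt(3)*a*(-2^(1/3)*(81*sqrt(6061) + 6311)^(1/3) + 50/(81*sqrt(6061) + 6311)^(1/3))/72) + C2*exp(a*(50*2^(1/3)/(81*sqrt(6061) + 6311)^(1/3) + 20 + 2^(2/3)*(81*sqrt(6061) + 6311)^(1/3))/72)*cos(2^(1/3)*sqrt(3)*a*(-2^(1/3)*(81*sqrt(6061) + 6311)^(1/3) + 50/(81*sqrt(6061) + 6311)^(1/3))/72) + C3*exp(a*(-2^(2/3)*(81*sqrt(6061) + 6311)^(1/3) - 50*2^(1/3)/(81*sqrt(6061) + 6311)^(1/3) + 10)/36) - 16*a^2/27 + 8*a/27 - 640/729


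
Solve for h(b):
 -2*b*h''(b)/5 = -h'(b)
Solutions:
 h(b) = C1 + C2*b^(7/2)


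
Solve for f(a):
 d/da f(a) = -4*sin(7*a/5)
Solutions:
 f(a) = C1 + 20*cos(7*a/5)/7


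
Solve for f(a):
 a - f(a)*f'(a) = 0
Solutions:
 f(a) = -sqrt(C1 + a^2)
 f(a) = sqrt(C1 + a^2)


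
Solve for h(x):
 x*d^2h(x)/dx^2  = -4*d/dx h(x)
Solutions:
 h(x) = C1 + C2/x^3


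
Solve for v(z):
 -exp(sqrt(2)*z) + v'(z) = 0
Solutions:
 v(z) = C1 + sqrt(2)*exp(sqrt(2)*z)/2


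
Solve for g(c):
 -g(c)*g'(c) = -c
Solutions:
 g(c) = -sqrt(C1 + c^2)
 g(c) = sqrt(C1 + c^2)


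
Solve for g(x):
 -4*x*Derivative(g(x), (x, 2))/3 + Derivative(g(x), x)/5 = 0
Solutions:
 g(x) = C1 + C2*x^(23/20)


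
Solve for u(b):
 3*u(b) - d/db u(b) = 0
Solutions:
 u(b) = C1*exp(3*b)


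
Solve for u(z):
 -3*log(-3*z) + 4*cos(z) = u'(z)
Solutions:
 u(z) = C1 - 3*z*log(-z) - 3*z*log(3) + 3*z + 4*sin(z)


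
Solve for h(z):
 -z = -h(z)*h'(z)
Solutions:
 h(z) = -sqrt(C1 + z^2)
 h(z) = sqrt(C1 + z^2)


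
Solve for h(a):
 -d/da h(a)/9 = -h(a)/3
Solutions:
 h(a) = C1*exp(3*a)


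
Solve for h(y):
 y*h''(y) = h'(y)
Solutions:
 h(y) = C1 + C2*y^2


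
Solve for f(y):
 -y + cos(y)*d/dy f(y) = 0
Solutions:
 f(y) = C1 + Integral(y/cos(y), y)


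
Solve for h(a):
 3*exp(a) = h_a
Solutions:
 h(a) = C1 + 3*exp(a)


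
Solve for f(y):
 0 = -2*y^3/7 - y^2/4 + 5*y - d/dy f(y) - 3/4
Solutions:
 f(y) = C1 - y^4/14 - y^3/12 + 5*y^2/2 - 3*y/4


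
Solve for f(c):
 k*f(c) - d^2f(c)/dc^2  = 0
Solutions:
 f(c) = C1*exp(-c*sqrt(k)) + C2*exp(c*sqrt(k))


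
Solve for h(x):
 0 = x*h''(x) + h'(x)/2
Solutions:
 h(x) = C1 + C2*sqrt(x)


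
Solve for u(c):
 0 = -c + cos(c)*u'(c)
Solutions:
 u(c) = C1 + Integral(c/cos(c), c)


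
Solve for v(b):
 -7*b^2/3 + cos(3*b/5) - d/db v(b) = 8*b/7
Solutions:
 v(b) = C1 - 7*b^3/9 - 4*b^2/7 + 5*sin(3*b/5)/3


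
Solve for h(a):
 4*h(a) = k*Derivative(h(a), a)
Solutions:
 h(a) = C1*exp(4*a/k)


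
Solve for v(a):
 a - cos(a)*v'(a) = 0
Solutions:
 v(a) = C1 + Integral(a/cos(a), a)


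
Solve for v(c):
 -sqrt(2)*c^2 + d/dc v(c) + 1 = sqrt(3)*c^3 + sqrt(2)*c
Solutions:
 v(c) = C1 + sqrt(3)*c^4/4 + sqrt(2)*c^3/3 + sqrt(2)*c^2/2 - c


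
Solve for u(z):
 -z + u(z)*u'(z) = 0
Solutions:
 u(z) = -sqrt(C1 + z^2)
 u(z) = sqrt(C1 + z^2)


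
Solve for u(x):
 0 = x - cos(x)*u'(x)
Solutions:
 u(x) = C1 + Integral(x/cos(x), x)


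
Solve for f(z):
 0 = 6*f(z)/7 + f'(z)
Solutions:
 f(z) = C1*exp(-6*z/7)


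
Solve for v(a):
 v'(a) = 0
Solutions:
 v(a) = C1


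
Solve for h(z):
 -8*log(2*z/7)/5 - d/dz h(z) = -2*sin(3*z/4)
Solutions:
 h(z) = C1 - 8*z*log(z)/5 - 8*z*log(2)/5 + 8*z/5 + 8*z*log(7)/5 - 8*cos(3*z/4)/3


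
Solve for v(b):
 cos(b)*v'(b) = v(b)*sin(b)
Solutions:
 v(b) = C1/cos(b)


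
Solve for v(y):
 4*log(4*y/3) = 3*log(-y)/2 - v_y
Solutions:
 v(y) = C1 - 5*y*log(y)/2 + y*(-8*log(2) + 5/2 + 4*log(3) + 3*I*pi/2)


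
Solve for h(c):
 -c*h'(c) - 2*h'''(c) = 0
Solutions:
 h(c) = C1 + Integral(C2*airyai(-2^(2/3)*c/2) + C3*airybi(-2^(2/3)*c/2), c)
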